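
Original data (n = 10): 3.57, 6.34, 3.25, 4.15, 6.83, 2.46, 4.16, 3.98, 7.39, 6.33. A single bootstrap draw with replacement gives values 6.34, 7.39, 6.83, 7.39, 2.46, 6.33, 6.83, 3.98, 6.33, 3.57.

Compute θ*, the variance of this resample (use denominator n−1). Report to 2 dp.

θ* = 3.05

Mean = 5.7450; sum of squared deviations = 27.4420
s² = 27.4420 / 9 = 3.0491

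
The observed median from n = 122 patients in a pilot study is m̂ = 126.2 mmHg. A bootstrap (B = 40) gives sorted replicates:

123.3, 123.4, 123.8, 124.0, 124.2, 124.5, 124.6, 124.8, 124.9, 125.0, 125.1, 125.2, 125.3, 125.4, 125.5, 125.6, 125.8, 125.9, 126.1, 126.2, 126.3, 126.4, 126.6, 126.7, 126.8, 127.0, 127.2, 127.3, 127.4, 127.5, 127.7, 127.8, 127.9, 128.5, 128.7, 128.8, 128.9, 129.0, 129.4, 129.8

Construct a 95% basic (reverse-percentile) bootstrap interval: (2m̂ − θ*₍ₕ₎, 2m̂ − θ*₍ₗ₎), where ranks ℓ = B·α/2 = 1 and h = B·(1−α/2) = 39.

(123.0, 129.1)

Percentile endpoints at ranks 1 and 39: θ*₍1₎ = 123.3, θ*₍39₎ = 129.4.
Basic interval reflects these around m̂:
  lower = 2 × 126.2 − 129.4 = 123.0
  upper = 2 × 126.2 − 123.3 = 129.1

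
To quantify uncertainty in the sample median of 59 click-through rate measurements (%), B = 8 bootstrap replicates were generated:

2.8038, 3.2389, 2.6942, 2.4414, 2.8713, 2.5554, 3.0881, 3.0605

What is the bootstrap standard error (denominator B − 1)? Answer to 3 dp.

Bootstrap SE is the standard deviation of the 8 replicate medians.
Mean of replicates: (2.8038 + 3.2389 + 2.6942 + 2.4414 + 2.8713 + 2.5554 + 3.0881 + 3.0605) / 8 = 22.75360 / 8 = 2.84420
Sum of squared deviations: (−0.04040)² + (+0.39470)² + (−0.15000)² + (−0.40280)² + (+0.02710)² + (−0.28880)² + (+0.24390)² + (+0.21630)² = 0.53258
Variance = 0.53258 / 7 = 0.07608
SE* = √0.07608

SE* = 0.276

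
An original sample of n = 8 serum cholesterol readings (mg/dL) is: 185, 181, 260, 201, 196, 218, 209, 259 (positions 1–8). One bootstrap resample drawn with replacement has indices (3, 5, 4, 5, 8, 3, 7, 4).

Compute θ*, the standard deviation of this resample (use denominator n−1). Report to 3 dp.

θ* = 30.835

Resample values: 260, 196, 201, 196, 259, 260, 209, 201.
Mean = 222.7500; sum of squared deviations = 6655.5000
s² = 6655.5000 / 7 = 950.7857
s = √950.7857 = 30.835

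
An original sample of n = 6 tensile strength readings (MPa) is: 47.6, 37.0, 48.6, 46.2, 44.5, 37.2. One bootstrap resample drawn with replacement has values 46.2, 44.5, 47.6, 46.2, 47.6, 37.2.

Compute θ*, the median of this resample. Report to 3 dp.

Sorted: 37.2, 44.5, 46.2, 46.2, 47.6, 47.6
Median = average of the two middle values = 46.200

θ* = 46.200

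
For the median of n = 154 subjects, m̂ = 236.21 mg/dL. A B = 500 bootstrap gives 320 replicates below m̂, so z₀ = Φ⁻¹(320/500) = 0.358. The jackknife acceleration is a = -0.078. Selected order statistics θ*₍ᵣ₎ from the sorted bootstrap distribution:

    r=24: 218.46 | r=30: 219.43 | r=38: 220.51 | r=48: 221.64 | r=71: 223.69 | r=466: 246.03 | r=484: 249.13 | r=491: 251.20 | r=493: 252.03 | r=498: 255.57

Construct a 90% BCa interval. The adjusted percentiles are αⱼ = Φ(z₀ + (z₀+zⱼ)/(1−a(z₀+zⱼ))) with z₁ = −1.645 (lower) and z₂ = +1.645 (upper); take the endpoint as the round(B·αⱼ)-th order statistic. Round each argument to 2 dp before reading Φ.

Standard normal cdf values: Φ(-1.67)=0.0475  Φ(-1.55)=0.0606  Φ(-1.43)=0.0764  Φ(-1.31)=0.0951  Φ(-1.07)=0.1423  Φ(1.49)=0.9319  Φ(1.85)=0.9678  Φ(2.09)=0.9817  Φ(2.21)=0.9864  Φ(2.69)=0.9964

(223.69, 251.20)

Lower: z₀ + z₁ = 0.358 + (-1.645) = -1.287; 1 − a(z₀+z₁) = 1 − (-0.078)(-1.287) = 0.8996; argument = 0.358 + (-1.287)/0.8996 = -1.0726 → -1.07.
α₁ = Φ(-1.07) = 0.1423; rank = round(500 × 0.1423) = 71; θ*₍71₎ = 223.69.
Upper: z₀ + z₂ = 2.003; 1 − a(z₀+z₂) = 1.1562; argument = 2.0903 → 2.09; α₂ = 0.9817; rank = 491; θ*₍491₎ = 251.20.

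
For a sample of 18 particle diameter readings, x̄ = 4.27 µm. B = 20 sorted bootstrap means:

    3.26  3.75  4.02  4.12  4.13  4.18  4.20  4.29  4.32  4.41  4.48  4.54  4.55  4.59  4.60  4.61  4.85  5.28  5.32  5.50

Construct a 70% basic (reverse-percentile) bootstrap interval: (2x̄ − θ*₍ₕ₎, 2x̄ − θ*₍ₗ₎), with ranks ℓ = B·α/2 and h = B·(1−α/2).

Percentile endpoints at ranks 3 and 17: θ*₍3₎ = 4.02, θ*₍17₎ = 4.85.
Basic interval reflects these around x̄:
  lower = 2 × 4.27 − 4.85 = 3.69
  upper = 2 × 4.27 − 4.02 = 4.52

(3.69, 4.52)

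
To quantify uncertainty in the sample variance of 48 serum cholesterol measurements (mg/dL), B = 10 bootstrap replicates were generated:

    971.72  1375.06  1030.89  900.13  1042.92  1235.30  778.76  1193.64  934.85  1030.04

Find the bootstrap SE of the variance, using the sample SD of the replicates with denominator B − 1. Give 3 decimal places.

Bootstrap SE is the standard deviation of the 10 replicate variances.
Mean of replicates: (971.72 + 1375.06 + 1030.89 + 900.13 + 1042.92 + 1235.30 + 778.76 + 1193.64 + 934.85 + 1030.04) / 10 = 10493.3100 / 10 = 1049.3310
Sum of squared deviations: (−77.6110)² + (+325.7290)² + (−18.4410)² + (−149.2010)² + (−6.4110)² + (+185.9690)² + (−270.5710)² + (+144.3090)² + (−114.4810)² + (−19.2910)² = 276861.2231
Variance = 276861.2231 / 9 = 30762.3581
SE* = √30762.3581

SE* = 175.392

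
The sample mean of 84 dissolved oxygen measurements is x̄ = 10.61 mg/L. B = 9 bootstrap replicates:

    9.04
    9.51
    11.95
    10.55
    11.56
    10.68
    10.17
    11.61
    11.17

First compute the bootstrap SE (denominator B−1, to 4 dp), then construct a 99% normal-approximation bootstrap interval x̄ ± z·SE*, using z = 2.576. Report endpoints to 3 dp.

(8.062, 13.158)

Mean of replicates = 10.6933; sum of squared deviations = 7.8262; SE* = √(7.8262/8) = 0.9891
Margin = 2.576 × 0.9891 = 2.5479
Interval: 10.61 ± 2.5479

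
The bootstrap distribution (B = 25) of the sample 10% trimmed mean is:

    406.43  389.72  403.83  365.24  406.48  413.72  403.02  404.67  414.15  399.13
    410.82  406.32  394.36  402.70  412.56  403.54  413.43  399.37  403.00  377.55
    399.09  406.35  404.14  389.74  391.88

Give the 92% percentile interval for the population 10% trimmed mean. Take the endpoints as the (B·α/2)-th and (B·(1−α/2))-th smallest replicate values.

Sorted replicates: 365.24, 377.55, 389.72, 389.74, 391.88, 394.36, 399.09, 399.13, 399.37, 402.70, 403.00, 403.02, 403.54, 403.83, 404.14, 404.67, 406.32, 406.35, 406.43, 406.48, 410.82, 412.56, 413.43, 413.72, 414.15
α = 0.08; lower rank = 25 × 0.040 = 1; upper rank = 25 × 0.960 = 24.
The 1st smallest replicate is 365.24; the 24th is 413.72.

(365.24, 413.72)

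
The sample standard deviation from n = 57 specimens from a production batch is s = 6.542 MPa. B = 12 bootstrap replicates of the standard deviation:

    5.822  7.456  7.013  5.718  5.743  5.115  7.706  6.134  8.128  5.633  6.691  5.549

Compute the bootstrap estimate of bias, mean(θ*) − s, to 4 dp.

mean(θ*) = (5.822 + 7.456 + 7.013 + 5.718 + 5.743 + 5.115 + 7.706 + 6.134 + 8.128 + 5.633 + 6.691 + 5.549) / 12 = 6.39233
bias = 6.39233 − 6.542

bias = −0.1497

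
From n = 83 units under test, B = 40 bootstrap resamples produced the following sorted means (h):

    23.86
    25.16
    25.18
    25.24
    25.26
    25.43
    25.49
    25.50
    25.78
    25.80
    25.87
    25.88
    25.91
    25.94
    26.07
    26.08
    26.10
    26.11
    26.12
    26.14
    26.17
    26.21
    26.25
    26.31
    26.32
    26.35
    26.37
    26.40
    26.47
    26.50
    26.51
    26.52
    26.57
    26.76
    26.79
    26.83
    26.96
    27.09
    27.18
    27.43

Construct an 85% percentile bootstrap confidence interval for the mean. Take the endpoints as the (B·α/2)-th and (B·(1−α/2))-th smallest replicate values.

α = 0.15; lower rank = 40 × 0.075 = 3; upper rank = 40 × 0.925 = 37.
The 3rd smallest replicate is 25.18; the 37th is 26.96.

(25.18, 26.96)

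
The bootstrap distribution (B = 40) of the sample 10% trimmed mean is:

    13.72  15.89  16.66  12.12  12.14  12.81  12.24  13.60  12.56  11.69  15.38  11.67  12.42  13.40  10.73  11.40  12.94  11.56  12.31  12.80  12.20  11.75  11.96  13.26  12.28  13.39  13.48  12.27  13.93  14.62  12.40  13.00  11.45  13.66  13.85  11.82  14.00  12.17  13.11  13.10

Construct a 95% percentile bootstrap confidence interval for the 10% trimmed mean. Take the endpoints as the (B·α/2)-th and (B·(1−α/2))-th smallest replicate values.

Sorted replicates: 10.73, 11.40, 11.45, 11.56, 11.67, 11.69, 11.75, 11.82, 11.96, 12.12, 12.14, 12.17, 12.20, 12.24, 12.27, 12.28, 12.31, 12.40, 12.42, 12.56, 12.80, 12.81, 12.94, 13.00, 13.10, 13.11, 13.26, 13.39, 13.40, 13.48, 13.60, 13.66, 13.72, 13.85, 13.93, 14.00, 14.62, 15.38, 15.89, 16.66
α = 0.05; lower rank = 40 × 0.025 = 1; upper rank = 40 × 0.975 = 39.
The 1st smallest replicate is 10.73; the 39th is 15.89.

(10.73, 15.89)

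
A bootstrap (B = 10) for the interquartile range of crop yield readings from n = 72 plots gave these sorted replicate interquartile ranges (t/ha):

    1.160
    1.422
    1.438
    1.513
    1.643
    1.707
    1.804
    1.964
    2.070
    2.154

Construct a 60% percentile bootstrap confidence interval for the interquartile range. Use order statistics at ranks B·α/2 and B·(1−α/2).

(1.422, 1.964)

α = 0.40; lower rank = 10 × 0.200 = 2; upper rank = 10 × 0.800 = 8.
The 2nd smallest replicate is 1.422; the 8th is 1.964.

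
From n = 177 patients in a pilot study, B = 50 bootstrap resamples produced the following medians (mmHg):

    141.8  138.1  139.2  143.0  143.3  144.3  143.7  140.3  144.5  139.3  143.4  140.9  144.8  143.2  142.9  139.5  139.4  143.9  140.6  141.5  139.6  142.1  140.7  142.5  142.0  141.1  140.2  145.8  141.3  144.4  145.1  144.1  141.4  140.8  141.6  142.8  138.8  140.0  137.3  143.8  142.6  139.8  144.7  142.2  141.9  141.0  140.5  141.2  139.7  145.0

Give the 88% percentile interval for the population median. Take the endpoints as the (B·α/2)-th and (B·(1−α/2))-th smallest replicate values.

(138.8, 144.8)

Sorted replicates: 137.3, 138.1, 138.8, 139.2, 139.3, 139.4, 139.5, 139.6, 139.7, 139.8, 140.0, 140.2, 140.3, 140.5, 140.6, 140.7, 140.8, 140.9, 141.0, 141.1, 141.2, 141.3, 141.4, 141.5, 141.6, 141.8, 141.9, 142.0, 142.1, 142.2, 142.5, 142.6, 142.8, 142.9, 143.0, 143.2, 143.3, 143.4, 143.7, 143.8, 143.9, 144.1, 144.3, 144.4, 144.5, 144.7, 144.8, 145.0, 145.1, 145.8
α = 0.12; lower rank = 50 × 0.060 = 3; upper rank = 50 × 0.940 = 47.
The 3rd smallest replicate is 138.8; the 47th is 144.8.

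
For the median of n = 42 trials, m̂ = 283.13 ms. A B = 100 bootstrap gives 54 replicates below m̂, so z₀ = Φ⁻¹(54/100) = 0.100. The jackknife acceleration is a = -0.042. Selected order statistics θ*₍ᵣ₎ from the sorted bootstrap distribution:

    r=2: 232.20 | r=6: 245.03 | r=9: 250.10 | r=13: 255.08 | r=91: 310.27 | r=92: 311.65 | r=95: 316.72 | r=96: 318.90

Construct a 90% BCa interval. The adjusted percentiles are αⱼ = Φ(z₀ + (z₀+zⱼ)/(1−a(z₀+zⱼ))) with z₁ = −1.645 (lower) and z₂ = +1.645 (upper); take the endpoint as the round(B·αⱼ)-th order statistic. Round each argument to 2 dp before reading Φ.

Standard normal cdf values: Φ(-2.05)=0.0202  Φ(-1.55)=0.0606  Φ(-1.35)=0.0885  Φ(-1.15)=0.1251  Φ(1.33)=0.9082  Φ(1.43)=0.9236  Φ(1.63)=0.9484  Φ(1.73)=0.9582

Lower: z₀ + z₁ = 0.100 + (-1.645) = -1.545; 1 − a(z₀+z₁) = 1 − (-0.042)(-1.545) = 0.9351; argument = 0.100 + (-1.545)/0.9351 = -1.5522 → -1.55.
α₁ = Φ(-1.55) = 0.0606; rank = round(100 × 0.0606) = 6; θ*₍6₎ = 245.03.
Upper: z₀ + z₂ = 1.745; 1 − a(z₀+z₂) = 1.0733; argument = 1.7258 → 1.73; α₂ = 0.9582; rank = 96; θ*₍96₎ = 318.90.

(245.03, 318.90)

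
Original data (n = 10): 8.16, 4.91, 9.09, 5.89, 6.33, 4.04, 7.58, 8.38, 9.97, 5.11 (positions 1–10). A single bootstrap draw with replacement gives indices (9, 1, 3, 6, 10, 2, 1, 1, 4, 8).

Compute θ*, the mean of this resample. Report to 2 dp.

Resample values: 9.97, 8.16, 9.09, 4.04, 5.11, 4.91, 8.16, 8.16, 5.89, 8.38.
Mean = (9.97 + 8.16 + 9.09 + 4.04 + 5.11 + 4.91 + 8.16 + 8.16 + 5.89 + 8.38) / 10 = 71.870 / 10 = 7.19

θ* = 7.19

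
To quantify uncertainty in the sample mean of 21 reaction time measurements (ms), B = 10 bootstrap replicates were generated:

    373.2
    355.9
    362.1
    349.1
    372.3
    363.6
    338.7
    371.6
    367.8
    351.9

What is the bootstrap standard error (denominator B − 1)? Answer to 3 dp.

Bootstrap SE is the standard deviation of the 10 replicate means.
Mean of replicates: (373.2 + 355.9 + 362.1 + 349.1 + 372.3 + 363.6 + 338.7 + 371.6 + 367.8 + 351.9) / 10 = 3606.2000 / 10 = 360.6200
Sum of squared deviations: (+12.5800)² + (−4.7200)² + (+1.4800)² + (−11.5200)² + (+11.6800)² + (+2.9800)² + (−21.9200)² + (+10.9800)² + (+7.1800)² + (−8.7200)² = 1189.3760
Variance = 1189.3760 / 9 = 132.1529
SE* = √132.1529

SE* = 11.496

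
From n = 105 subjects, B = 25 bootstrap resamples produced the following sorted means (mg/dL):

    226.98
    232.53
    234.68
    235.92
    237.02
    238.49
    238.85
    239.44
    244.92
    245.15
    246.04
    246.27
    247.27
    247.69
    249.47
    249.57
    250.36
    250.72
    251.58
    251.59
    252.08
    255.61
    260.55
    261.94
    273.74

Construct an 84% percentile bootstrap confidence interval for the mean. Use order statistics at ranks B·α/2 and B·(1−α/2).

α = 0.16; lower rank = 25 × 0.080 = 2; upper rank = 25 × 0.920 = 23.
The 2nd smallest replicate is 232.53; the 23rd is 260.55.

(232.53, 260.55)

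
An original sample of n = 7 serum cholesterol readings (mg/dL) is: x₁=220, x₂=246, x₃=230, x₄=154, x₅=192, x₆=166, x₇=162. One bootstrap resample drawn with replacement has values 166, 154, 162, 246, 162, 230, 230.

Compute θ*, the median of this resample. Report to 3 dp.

θ* = 166.000

Sorted: 154, 162, 162, 166, 230, 230, 246
Median = middle value = 166.000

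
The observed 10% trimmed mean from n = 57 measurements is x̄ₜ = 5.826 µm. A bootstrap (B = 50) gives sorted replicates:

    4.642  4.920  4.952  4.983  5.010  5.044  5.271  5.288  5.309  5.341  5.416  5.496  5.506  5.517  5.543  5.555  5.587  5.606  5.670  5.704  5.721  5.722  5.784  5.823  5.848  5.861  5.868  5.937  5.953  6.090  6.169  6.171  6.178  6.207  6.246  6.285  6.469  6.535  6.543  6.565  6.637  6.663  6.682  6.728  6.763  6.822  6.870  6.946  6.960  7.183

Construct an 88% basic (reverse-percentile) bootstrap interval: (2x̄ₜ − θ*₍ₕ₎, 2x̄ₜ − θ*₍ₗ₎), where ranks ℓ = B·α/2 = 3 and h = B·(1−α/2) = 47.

Percentile endpoints at ranks 3 and 47: θ*₍3₎ = 4.952, θ*₍47₎ = 6.870.
Basic interval reflects these around x̄ₜ:
  lower = 2 × 5.826 − 6.870 = 4.782
  upper = 2 × 5.826 − 4.952 = 6.700

(4.782, 6.700)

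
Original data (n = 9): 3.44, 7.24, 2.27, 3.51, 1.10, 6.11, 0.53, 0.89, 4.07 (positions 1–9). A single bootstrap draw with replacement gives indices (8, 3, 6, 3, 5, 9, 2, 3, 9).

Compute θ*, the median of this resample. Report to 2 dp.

θ* = 2.27

Resample values: 0.89, 2.27, 6.11, 2.27, 1.10, 4.07, 7.24, 2.27, 4.07.
Sorted: 0.89, 1.10, 2.27, 2.27, 2.27, 4.07, 4.07, 6.11, 7.24
Median = middle value = 2.27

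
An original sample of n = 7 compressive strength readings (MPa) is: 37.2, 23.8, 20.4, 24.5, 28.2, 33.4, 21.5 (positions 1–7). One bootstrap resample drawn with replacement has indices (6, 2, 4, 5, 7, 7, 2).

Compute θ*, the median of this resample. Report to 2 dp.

Resample values: 33.4, 23.8, 24.5, 28.2, 21.5, 21.5, 23.8.
Sorted: 21.5, 21.5, 23.8, 23.8, 24.5, 28.2, 33.4
Median = middle value = 23.80

θ* = 23.80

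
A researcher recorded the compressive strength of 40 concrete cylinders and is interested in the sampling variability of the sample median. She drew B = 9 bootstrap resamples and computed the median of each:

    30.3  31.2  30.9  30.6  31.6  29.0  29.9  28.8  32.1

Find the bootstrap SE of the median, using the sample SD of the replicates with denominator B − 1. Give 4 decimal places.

SE* = 1.1163

Bootstrap SE is the standard deviation of the 9 replicate medians.
Mean of replicates: (30.3 + 31.2 + 30.9 + 30.6 + 31.6 + 29.0 + 29.9 + 28.8 + 32.1) / 9 = 274.40000 / 9 = 30.48889
Sum of squared deviations: (−0.18889)² + (+0.71111)² + (+0.41111)² + (+0.11111)² + (+1.11111)² + (−1.48889)² + (−0.58889)² + (−1.68889)² + (+1.61111)² = 9.96889
Variance = 9.96889 / 8 = 1.24611
SE* = √1.24611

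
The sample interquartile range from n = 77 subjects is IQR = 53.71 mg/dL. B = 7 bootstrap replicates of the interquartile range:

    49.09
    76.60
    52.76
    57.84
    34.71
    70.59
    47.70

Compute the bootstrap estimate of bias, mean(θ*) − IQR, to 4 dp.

mean(θ*) = (49.09 + 76.60 + 52.76 + 57.84 + 34.71 + 70.59 + 47.70) / 7 = 55.61286
bias = 55.61286 − 53.71

bias = +1.9029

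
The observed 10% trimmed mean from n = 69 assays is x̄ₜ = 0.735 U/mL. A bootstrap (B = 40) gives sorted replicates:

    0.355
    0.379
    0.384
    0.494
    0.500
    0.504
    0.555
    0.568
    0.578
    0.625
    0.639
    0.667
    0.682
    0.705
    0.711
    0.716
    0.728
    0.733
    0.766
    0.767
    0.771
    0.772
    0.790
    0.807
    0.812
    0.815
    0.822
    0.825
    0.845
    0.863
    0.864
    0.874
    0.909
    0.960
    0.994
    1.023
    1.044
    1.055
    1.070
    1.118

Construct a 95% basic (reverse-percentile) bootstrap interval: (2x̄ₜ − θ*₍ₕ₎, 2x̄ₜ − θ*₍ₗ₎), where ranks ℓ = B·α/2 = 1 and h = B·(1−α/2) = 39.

(0.400, 1.115)

Percentile endpoints at ranks 1 and 39: θ*₍1₎ = 0.355, θ*₍39₎ = 1.070.
Basic interval reflects these around x̄ₜ:
  lower = 2 × 0.735 − 1.070 = 0.400
  upper = 2 × 0.735 − 0.355 = 1.115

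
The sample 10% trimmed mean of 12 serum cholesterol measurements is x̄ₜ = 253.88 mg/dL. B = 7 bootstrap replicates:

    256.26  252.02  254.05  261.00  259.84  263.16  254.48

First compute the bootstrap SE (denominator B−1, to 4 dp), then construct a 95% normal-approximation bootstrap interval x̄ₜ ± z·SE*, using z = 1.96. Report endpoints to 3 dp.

(245.801, 261.959)

Mean of replicates = 257.2586; sum of squared deviations = 101.9441; SE* = √(101.9441/6) = 4.1220
Margin = 1.96 × 4.1220 = 8.0791
Interval: 253.88 ± 8.0791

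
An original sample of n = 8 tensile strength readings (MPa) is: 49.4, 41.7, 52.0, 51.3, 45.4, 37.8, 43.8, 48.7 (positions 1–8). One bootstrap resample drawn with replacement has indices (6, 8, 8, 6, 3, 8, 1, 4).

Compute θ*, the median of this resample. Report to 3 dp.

θ* = 48.700

Resample values: 37.8, 48.7, 48.7, 37.8, 52.0, 48.7, 49.4, 51.3.
Sorted: 37.8, 37.8, 48.7, 48.7, 48.7, 49.4, 51.3, 52.0
Median = average of the two middle values = 48.700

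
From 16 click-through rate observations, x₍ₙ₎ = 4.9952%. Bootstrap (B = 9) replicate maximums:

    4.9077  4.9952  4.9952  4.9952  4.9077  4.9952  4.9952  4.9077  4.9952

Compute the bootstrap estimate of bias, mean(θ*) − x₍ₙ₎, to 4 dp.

bias = −0.0292

mean(θ*) = (4.9077 + 4.9952 + 4.9952 + 4.9952 + 4.9077 + 4.9952 + 4.9952 + 4.9077 + 4.9952) / 9 = 4.96603
bias = 4.96603 − 4.9952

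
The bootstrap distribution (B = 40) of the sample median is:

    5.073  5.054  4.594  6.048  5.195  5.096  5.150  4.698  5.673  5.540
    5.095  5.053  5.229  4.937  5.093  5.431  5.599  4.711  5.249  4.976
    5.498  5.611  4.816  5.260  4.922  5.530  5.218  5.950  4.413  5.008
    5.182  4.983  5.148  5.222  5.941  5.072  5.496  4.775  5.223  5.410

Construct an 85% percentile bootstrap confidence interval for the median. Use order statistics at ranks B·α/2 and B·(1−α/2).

Sorted replicates: 4.413, 4.594, 4.698, 4.711, 4.775, 4.816, 4.922, 4.937, 4.976, 4.983, 5.008, 5.053, 5.054, 5.072, 5.073, 5.093, 5.095, 5.096, 5.148, 5.150, 5.182, 5.195, 5.218, 5.222, 5.223, 5.229, 5.249, 5.260, 5.410, 5.431, 5.496, 5.498, 5.530, 5.540, 5.599, 5.611, 5.673, 5.941, 5.950, 6.048
α = 0.15; lower rank = 40 × 0.075 = 3; upper rank = 40 × 0.925 = 37.
The 3rd smallest replicate is 4.698; the 37th is 5.673.

(4.698, 5.673)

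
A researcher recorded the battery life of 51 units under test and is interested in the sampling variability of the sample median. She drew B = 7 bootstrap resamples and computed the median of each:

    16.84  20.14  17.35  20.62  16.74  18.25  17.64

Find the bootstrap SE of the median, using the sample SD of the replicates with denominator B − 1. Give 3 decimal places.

SE* = 1.562

Bootstrap SE is the standard deviation of the 7 replicate medians.
Mean of replicates: (16.84 + 20.14 + 17.35 + 20.62 + 16.74 + 18.25 + 17.64) / 7 = 127.5800 / 7 = 18.2257
Sum of squared deviations: (−1.3857)² + (+1.9143)² + (−0.8757)² + (+2.3943)² + (−1.4857)² + (+0.0243)² + (−0.5857)² = 14.6352
Variance = 14.6352 / 6 = 2.4392
SE* = √2.4392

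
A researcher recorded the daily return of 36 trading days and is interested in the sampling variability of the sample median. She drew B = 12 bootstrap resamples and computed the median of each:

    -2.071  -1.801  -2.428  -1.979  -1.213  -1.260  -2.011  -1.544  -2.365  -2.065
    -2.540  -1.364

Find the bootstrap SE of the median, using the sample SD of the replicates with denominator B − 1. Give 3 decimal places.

SE* = 0.456

Bootstrap SE is the standard deviation of the 12 replicate medians.
Mean of replicates: ((-2.071) + (-1.801) + (-2.428) + (-1.979) + (-1.213) + (-1.260) + (-2.011) + (-1.544) + (-2.365) + (-2.065) + (-2.540) + (-1.364)) / 12 = -22.6410 / 12 = -1.8868
Sum of squared deviations: (−0.1843)² + (+0.0858)² + (−0.5412)² + (−0.0922)² + (+0.6738)² + (+0.6268)² + (−0.1242)² + (+0.3428)² + (−0.4783)² + (−0.1782)² + (−0.6532)² + (+0.5228)² = 2.2829
Variance = 2.2829 / 11 = 0.2075
SE* = √0.2075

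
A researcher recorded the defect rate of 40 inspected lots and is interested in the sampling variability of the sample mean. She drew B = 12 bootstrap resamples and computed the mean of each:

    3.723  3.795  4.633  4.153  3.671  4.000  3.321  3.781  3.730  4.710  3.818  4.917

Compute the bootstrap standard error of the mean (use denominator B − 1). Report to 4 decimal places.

Bootstrap SE is the standard deviation of the 12 replicate means.
Mean of replicates: (3.723 + 3.795 + 4.633 + 4.153 + 3.671 + 4.000 + 3.321 + 3.781 + 3.730 + 4.710 + 3.818 + 4.917) / 12 = 48.25200 / 12 = 4.02100
Sum of squared deviations: (−0.29800)² + (−0.22600)² + (+0.61200)² + (+0.13200)² + (−0.35000)² + (−0.02100)² + (−0.70000)² + (−0.24000)² + (−0.29100)² + (+0.68900)² + (−0.20300)² + (+0.89600)² = 2.60582
Variance = 2.60582 / 11 = 0.23689
SE* = √0.23689

SE* = 0.4867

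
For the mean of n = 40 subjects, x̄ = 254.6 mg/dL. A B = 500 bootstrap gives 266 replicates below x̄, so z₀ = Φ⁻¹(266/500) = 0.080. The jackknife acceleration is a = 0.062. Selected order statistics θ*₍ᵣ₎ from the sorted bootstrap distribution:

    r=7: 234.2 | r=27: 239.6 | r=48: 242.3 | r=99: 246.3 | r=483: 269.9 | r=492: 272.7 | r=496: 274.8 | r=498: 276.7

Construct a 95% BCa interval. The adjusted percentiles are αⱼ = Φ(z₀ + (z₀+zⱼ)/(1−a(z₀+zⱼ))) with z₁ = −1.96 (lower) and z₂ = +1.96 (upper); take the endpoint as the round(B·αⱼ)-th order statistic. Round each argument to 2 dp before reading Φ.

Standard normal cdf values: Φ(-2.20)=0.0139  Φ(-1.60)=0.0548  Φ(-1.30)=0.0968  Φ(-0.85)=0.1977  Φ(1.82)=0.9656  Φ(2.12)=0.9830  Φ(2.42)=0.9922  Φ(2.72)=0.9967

Lower: z₀ + z₁ = 0.080 + (-1.960) = -1.880; 1 − a(z₀+z₁) = 1 − (0.062)(-1.880) = 1.1166; argument = 0.080 + (-1.880)/1.1166 = -1.6037 → -1.60.
α₁ = Φ(-1.60) = 0.0548; rank = round(500 × 0.0548) = 27; θ*₍27₎ = 239.6.
Upper: z₀ + z₂ = 2.040; 1 − a(z₀+z₂) = 0.8735; argument = 2.4154 → 2.42; α₂ = 0.9922; rank = 496; θ*₍496₎ = 274.8.

(239.6, 274.8)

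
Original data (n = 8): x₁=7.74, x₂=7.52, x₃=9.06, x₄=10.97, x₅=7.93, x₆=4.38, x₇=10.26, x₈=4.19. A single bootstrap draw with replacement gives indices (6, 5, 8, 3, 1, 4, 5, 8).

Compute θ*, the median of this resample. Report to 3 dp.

θ* = 7.835

Resample values: 4.38, 7.93, 4.19, 9.06, 7.74, 10.97, 7.93, 4.19.
Sorted: 4.19, 4.19, 4.38, 7.74, 7.93, 7.93, 9.06, 10.97
Median = average of the two middle values = 7.835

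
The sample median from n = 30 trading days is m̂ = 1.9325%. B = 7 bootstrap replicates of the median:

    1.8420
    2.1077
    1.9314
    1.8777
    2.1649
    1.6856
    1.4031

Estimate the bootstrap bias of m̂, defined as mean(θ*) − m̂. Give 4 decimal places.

bias = −0.0736

mean(θ*) = (1.8420 + 2.1077 + 1.9314 + 1.8777 + 2.1649 + 1.6856 + 1.4031) / 7 = 1.85891
bias = 1.85891 − 1.9325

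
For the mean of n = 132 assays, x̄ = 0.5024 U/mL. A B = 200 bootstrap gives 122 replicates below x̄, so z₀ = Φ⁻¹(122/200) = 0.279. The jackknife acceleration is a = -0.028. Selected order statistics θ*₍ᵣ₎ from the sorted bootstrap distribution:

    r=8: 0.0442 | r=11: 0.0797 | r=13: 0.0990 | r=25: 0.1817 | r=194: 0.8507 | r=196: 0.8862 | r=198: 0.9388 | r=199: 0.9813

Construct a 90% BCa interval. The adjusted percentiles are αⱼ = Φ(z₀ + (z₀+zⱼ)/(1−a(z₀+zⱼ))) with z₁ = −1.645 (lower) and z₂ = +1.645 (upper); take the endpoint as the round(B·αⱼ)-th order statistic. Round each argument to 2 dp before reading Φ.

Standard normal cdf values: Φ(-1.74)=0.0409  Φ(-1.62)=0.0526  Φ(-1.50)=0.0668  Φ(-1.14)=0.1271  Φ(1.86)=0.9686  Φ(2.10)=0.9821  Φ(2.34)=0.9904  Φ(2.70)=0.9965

Lower: z₀ + z₁ = 0.279 + (-1.645) = -1.366; 1 − a(z₀+z₁) = 1 − (-0.028)(-1.366) = 0.9618; argument = 0.279 + (-1.366)/0.9618 = -1.1413 → -1.14.
α₁ = Φ(-1.14) = 0.1271; rank = round(200 × 0.1271) = 25; θ*₍25₎ = 0.1817.
Upper: z₀ + z₂ = 1.924; 1 − a(z₀+z₂) = 1.0539; argument = 2.1046 → 2.10; α₂ = 0.9821; rank = 196; θ*₍196₎ = 0.8862.

(0.1817, 0.8862)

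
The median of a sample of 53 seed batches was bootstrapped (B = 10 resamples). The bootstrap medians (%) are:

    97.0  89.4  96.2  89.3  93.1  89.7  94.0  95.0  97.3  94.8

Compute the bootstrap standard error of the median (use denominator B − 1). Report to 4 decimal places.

Bootstrap SE is the standard deviation of the 10 replicate medians.
Mean of replicates: (97.0 + 89.4 + 96.2 + 89.3 + 93.1 + 89.7 + 94.0 + 95.0 + 97.3 + 94.8) / 10 = 935.80000 / 10 = 93.58000
Sum of squared deviations: (+3.42000)² + (−4.18000)² + (+2.62000)² + (−4.28000)² + (−0.48000)² + (−3.88000)² + (+0.42000)² + (+1.42000)² + (+3.72000)² + (+1.22000)² = 87.15600
Variance = 87.15600 / 9 = 9.68400
SE* = √9.68400

SE* = 3.1119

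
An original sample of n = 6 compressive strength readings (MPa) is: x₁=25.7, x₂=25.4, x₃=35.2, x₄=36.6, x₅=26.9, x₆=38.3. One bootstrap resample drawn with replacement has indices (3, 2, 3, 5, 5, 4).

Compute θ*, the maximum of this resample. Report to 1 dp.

θ* = 36.6

Resample values: 35.2, 25.4, 35.2, 26.9, 26.9, 36.6.
Maximum = 36.6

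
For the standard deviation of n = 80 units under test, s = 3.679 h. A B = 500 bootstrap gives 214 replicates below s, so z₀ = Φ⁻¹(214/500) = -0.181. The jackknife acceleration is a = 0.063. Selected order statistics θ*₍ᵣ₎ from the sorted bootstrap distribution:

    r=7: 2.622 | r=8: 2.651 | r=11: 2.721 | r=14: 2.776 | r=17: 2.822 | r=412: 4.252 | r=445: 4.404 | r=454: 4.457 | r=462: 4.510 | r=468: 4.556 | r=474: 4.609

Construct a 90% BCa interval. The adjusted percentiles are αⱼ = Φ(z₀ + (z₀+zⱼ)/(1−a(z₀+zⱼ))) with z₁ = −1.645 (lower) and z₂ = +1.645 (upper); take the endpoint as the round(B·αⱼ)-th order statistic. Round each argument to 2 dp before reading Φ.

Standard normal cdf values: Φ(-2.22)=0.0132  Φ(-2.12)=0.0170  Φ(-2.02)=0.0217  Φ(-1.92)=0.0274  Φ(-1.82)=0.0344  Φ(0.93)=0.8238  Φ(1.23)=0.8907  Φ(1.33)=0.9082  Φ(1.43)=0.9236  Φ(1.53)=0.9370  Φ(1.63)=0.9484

(2.822, 4.510)

Lower: z₀ + z₁ = -0.181 + (-1.645) = -1.826; 1 − a(z₀+z₁) = 1 − (0.063)(-1.826) = 1.1150; argument = -0.181 + (-1.826)/1.1150 = -1.8186 → -1.82.
α₁ = Φ(-1.82) = 0.0344; rank = round(500 × 0.0344) = 17; θ*₍17₎ = 2.822.
Upper: z₀ + z₂ = 1.464; 1 − a(z₀+z₂) = 0.9078; argument = 1.4317 → 1.43; α₂ = 0.9236; rank = 462; θ*₍462₎ = 4.510.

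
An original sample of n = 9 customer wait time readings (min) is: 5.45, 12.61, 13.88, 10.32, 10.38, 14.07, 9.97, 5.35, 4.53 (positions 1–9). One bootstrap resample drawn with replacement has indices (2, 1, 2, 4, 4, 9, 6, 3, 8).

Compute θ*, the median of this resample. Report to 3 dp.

θ* = 10.320

Resample values: 12.61, 5.45, 12.61, 10.32, 10.32, 4.53, 14.07, 13.88, 5.35.
Sorted: 4.53, 5.35, 5.45, 10.32, 10.32, 12.61, 12.61, 13.88, 14.07
Median = middle value = 10.320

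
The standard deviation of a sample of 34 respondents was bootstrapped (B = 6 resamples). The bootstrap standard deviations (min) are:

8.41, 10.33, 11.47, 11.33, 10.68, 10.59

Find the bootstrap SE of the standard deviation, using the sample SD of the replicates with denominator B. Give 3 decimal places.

SE* = 1.005

Bootstrap SE is the standard deviation of the 6 replicate standard deviations.
Mean of replicates: (8.41 + 10.33 + 11.47 + 11.33 + 10.68 + 10.59) / 6 = 62.8100 / 6 = 10.4683
Sum of squared deviations: (−2.0583)² + (−0.1383)² + (+1.0017)² + (+0.8617)² + (+0.2117)² + (+0.1217)² = 6.0613
Variance = 6.0613 / 6 = 1.0102
SE* = √1.0102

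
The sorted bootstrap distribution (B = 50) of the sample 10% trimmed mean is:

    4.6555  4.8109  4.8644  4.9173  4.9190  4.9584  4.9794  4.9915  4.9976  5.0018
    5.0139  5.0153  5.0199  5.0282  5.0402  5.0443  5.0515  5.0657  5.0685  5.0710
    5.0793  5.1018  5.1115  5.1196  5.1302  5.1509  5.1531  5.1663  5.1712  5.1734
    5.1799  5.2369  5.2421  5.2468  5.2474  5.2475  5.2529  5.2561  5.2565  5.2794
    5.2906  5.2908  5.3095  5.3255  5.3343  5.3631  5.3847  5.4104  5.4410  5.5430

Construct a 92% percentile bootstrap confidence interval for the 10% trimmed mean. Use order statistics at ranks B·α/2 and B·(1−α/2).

α = 0.08; lower rank = 50 × 0.040 = 2; upper rank = 50 × 0.960 = 48.
The 2nd smallest replicate is 4.8109; the 48th is 5.4104.

(4.8109, 5.4104)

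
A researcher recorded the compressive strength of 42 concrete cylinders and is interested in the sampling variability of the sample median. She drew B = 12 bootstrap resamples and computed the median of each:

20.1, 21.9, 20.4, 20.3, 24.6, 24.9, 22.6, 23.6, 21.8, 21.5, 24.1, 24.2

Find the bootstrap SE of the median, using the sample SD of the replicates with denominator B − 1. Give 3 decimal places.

SE* = 1.750

Bootstrap SE is the standard deviation of the 12 replicate medians.
Mean of replicates: (20.1 + 21.9 + 20.4 + 20.3 + 24.6 + 24.9 + 22.6 + 23.6 + 21.8 + 21.5 + 24.1 + 24.2) / 12 = 270.0000 / 12 = 22.5000
Sum of squared deviations: (−2.4000)² + (−0.6000)² + (−2.1000)² + (−2.2000)² + (+2.1000)² + (+2.4000)² + (+0.1000)² + (+1.1000)² + (−0.7000)² + (−1.0000)² + (+1.6000)² + (+1.7000)² = 33.7000
Variance = 33.7000 / 11 = 3.0636
SE* = √3.0636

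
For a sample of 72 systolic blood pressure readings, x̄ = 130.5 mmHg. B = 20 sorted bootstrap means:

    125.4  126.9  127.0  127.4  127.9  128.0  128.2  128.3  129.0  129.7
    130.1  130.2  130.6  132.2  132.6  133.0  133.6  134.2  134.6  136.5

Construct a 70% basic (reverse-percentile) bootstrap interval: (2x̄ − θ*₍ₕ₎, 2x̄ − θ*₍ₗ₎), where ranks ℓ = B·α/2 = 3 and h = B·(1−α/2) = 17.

(127.4, 134.0)

Percentile endpoints at ranks 3 and 17: θ*₍3₎ = 127.0, θ*₍17₎ = 133.6.
Basic interval reflects these around x̄:
  lower = 2 × 130.5 − 133.6 = 127.4
  upper = 2 × 130.5 − 127.0 = 134.0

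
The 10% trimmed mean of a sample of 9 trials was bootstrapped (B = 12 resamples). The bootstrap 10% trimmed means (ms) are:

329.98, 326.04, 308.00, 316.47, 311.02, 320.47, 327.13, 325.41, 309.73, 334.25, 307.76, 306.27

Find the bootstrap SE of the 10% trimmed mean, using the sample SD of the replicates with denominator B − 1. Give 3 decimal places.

SE* = 9.885

Bootstrap SE is the standard deviation of the 12 replicate 10% trimmed means.
Mean of replicates: (329.98 + 326.04 + 308.00 + 316.47 + 311.02 + 320.47 + 327.13 + 325.41 + 309.73 + 334.25 + 307.76 + 306.27) / 12 = 3822.5300 / 12 = 318.5442
Sum of squared deviations: (+11.4358)² + (+7.4958)² + (−10.5442)² + (−2.0742)² + (−7.5242)² + (+1.9258)² + (+8.5858)² + (+6.8658)² + (−8.8142)² + (+15.7058)² + (−10.7842)² + (−12.2742)² = 1074.9417
Variance = 1074.9417 / 11 = 97.7220
SE* = √97.7220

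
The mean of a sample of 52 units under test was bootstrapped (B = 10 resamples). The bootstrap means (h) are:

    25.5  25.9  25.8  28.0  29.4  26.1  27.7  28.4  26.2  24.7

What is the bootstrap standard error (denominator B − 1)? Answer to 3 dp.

Bootstrap SE is the standard deviation of the 10 replicate means.
Mean of replicates: (25.5 + 25.9 + 25.8 + 28.0 + 29.4 + 26.1 + 27.7 + 28.4 + 26.2 + 24.7) / 10 = 267.7000 / 10 = 26.7700
Sum of squared deviations: (−1.2700)² + (−0.8700)² + (−0.9700)² + (+1.2300)² + (+2.6300)² + (−0.6700)² + (+0.9300)² + (+1.6300)² + (−0.5700)² + (−2.0700)² = 20.3210
Variance = 20.3210 / 9 = 2.2579
SE* = √2.2579

SE* = 1.503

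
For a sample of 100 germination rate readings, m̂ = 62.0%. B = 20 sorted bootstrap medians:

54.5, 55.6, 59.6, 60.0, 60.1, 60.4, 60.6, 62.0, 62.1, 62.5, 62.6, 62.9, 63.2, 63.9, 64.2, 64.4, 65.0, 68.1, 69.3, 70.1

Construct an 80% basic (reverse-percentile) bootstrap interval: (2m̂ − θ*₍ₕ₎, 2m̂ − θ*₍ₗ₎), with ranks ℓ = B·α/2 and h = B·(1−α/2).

Percentile endpoints at ranks 2 and 18: θ*₍2₎ = 55.6, θ*₍18₎ = 68.1.
Basic interval reflects these around m̂:
  lower = 2 × 62.0 − 68.1 = 55.9
  upper = 2 × 62.0 − 55.6 = 68.4

(55.9, 68.4)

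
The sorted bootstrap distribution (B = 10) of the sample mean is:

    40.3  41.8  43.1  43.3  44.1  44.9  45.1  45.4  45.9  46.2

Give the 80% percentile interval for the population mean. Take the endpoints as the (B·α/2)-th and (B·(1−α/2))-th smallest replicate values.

α = 0.20; lower rank = 10 × 0.100 = 1; upper rank = 10 × 0.900 = 9.
The 1st smallest replicate is 40.3; the 9th is 45.9.

(40.3, 45.9)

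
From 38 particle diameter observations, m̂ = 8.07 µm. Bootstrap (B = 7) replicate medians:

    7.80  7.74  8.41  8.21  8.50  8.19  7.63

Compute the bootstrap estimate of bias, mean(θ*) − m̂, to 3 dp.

mean(θ*) = (7.80 + 7.74 + 8.41 + 8.21 + 8.50 + 8.19 + 7.63) / 7 = 8.0686
bias = 8.0686 − 8.07

bias = −0.001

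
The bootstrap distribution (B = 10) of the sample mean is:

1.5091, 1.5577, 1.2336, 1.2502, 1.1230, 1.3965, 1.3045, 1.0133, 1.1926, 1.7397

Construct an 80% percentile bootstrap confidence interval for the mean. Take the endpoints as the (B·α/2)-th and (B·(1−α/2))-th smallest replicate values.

Sorted replicates: 1.0133, 1.1230, 1.1926, 1.2336, 1.2502, 1.3045, 1.3965, 1.5091, 1.5577, 1.7397
α = 0.20; lower rank = 10 × 0.100 = 1; upper rank = 10 × 0.900 = 9.
The 1st smallest replicate is 1.0133; the 9th is 1.5577.

(1.0133, 1.5577)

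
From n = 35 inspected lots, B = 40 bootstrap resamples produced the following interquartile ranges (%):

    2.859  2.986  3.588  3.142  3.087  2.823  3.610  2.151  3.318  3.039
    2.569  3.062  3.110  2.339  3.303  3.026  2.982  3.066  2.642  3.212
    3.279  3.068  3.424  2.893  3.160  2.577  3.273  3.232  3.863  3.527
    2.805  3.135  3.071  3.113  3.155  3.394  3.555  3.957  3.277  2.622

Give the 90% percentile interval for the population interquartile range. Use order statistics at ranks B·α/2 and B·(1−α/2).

Sorted replicates: 2.151, 2.339, 2.569, 2.577, 2.622, 2.642, 2.805, 2.823, 2.859, 2.893, 2.982, 2.986, 3.026, 3.039, 3.062, 3.066, 3.068, 3.071, 3.087, 3.110, 3.113, 3.135, 3.142, 3.155, 3.160, 3.212, 3.232, 3.273, 3.277, 3.279, 3.303, 3.318, 3.394, 3.424, 3.527, 3.555, 3.588, 3.610, 3.863, 3.957
α = 0.10; lower rank = 40 × 0.050 = 2; upper rank = 40 × 0.950 = 38.
The 2nd smallest replicate is 2.339; the 38th is 3.610.

(2.339, 3.610)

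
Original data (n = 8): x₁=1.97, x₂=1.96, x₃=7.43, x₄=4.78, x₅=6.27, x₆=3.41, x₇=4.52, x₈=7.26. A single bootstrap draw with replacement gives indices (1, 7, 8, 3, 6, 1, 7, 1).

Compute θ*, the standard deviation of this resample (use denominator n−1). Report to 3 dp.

θ* = 2.252

Resample values: 1.97, 4.52, 7.26, 7.43, 3.41, 1.97, 4.52, 1.97.
Mean = 4.1312; sum of squared deviations = 35.5063
s² = 35.5063 / 7 = 5.0723
s = √5.0723 = 2.252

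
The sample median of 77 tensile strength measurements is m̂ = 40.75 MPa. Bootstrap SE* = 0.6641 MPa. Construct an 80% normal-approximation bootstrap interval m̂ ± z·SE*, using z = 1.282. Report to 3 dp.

Margin = 1.282 × 0.6641 = 0.8514
Interval: 40.75 ± 0.8514

(39.899, 41.601)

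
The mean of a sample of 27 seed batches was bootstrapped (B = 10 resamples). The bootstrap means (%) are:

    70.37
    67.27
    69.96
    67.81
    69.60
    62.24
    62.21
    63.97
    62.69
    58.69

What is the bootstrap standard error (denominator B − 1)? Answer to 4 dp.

Bootstrap SE is the standard deviation of the 10 replicate means.
Mean of replicates: (70.37 + 67.27 + 69.96 + 67.81 + 69.60 + 62.24 + 62.21 + 63.97 + 62.69 + 58.69) / 10 = 654.81000 / 10 = 65.48100
Sum of squared deviations: (+4.88900)² + (+1.78900)² + (+4.47900)² + (+2.32900)² + (+4.11900)² + (−3.24100)² + (−3.27100)² + (−1.51100)² + (−2.79100)² + (−6.79100)² = 146.94869
Variance = 146.94869 / 9 = 16.32763
SE* = √16.32763

SE* = 4.0407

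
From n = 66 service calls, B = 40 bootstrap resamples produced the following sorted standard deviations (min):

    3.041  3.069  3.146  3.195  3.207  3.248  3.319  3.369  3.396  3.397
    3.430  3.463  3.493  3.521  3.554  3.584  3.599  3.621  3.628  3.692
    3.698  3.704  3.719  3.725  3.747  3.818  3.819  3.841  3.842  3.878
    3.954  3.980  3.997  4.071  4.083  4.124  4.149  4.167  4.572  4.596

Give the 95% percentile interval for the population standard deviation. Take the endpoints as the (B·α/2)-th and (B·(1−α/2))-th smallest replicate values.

α = 0.05; lower rank = 40 × 0.025 = 1; upper rank = 40 × 0.975 = 39.
The 1st smallest replicate is 3.041; the 39th is 4.572.

(3.041, 4.572)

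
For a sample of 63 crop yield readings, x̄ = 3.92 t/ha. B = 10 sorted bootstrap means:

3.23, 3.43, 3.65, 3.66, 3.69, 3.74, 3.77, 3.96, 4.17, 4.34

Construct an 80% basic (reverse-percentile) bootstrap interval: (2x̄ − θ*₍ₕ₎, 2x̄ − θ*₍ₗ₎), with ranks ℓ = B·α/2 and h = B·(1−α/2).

Percentile endpoints at ranks 1 and 9: θ*₍1₎ = 3.23, θ*₍9₎ = 4.17.
Basic interval reflects these around x̄:
  lower = 2 × 3.92 − 4.17 = 3.67
  upper = 2 × 3.92 − 3.23 = 4.61

(3.67, 4.61)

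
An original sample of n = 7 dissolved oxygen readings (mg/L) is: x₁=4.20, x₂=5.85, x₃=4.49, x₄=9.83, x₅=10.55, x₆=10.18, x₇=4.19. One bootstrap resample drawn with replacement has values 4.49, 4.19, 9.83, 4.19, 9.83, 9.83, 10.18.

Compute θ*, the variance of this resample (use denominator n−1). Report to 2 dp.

Mean = 7.5057; sum of squared deviations = 54.4412
s² = 54.4412 / 6 = 9.0735

θ* = 9.07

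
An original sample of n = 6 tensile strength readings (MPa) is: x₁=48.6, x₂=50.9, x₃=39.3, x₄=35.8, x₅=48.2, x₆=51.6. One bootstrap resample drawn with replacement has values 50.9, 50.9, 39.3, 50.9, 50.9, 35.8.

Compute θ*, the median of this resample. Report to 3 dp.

θ* = 50.900

Sorted: 35.8, 39.3, 50.9, 50.9, 50.9, 50.9
Median = average of the two middle values = 50.900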